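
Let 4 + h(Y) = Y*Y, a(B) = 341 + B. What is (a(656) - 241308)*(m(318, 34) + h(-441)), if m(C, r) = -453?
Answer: -46626101464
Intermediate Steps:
h(Y) = -4 + Y² (h(Y) = -4 + Y*Y = -4 + Y²)
(a(656) - 241308)*(m(318, 34) + h(-441)) = ((341 + 656) - 241308)*(-453 + (-4 + (-441)²)) = (997 - 241308)*(-453 + (-4 + 194481)) = -240311*(-453 + 194477) = -240311*194024 = -46626101464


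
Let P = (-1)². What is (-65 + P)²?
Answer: 4096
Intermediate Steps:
P = 1
(-65 + P)² = (-65 + 1)² = (-64)² = 4096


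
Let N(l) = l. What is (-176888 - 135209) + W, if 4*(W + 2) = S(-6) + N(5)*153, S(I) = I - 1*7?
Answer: -311911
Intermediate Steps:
S(I) = -7 + I (S(I) = I - 7 = -7 + I)
W = 186 (W = -2 + ((-7 - 6) + 5*153)/4 = -2 + (-13 + 765)/4 = -2 + (1/4)*752 = -2 + 188 = 186)
(-176888 - 135209) + W = (-176888 - 135209) + 186 = -312097 + 186 = -311911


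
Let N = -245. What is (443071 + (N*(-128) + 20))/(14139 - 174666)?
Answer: -474451/160527 ≈ -2.9556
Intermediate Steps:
(443071 + (N*(-128) + 20))/(14139 - 174666) = (443071 + (-245*(-128) + 20))/(14139 - 174666) = (443071 + (31360 + 20))/(-160527) = (443071 + 31380)*(-1/160527) = 474451*(-1/160527) = -474451/160527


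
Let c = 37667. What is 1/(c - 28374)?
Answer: 1/9293 ≈ 0.00010761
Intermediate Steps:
1/(c - 28374) = 1/(37667 - 28374) = 1/9293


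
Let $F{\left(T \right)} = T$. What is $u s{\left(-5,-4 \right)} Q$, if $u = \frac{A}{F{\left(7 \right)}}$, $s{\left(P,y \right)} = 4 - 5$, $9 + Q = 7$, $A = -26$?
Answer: $- \frac{52}{7} \approx -7.4286$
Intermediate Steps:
$Q = -2$ ($Q = -9 + 7 = -2$)
$s{\left(P,y \right)} = -1$ ($s{\left(P,y \right)} = 4 - 5 = -1$)
$u = - \frac{26}{7} \approx -3.7143$
$u s{\left(-5,-4 \right)} Q = - \frac{26 \left(\left(-1\right) \left(-2\right)\right)}{7} = \left(- \frac{26}{7}\right) 2 = - \frac{52}{7}$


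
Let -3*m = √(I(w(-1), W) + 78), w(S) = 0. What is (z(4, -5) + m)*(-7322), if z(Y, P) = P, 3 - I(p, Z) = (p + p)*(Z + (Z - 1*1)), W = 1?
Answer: 58576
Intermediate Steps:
I(p, Z) = 3 - 2*p*(-1 + 2*Z) (I(p, Z) = 3 - (p + p)*(Z + (Z - 1*1)) = 3 - 2*p*(Z + (Z - 1)) = 3 - 2*p*(Z + (-1 + Z)) = 3 - 2*p*(-1 + 2*Z))
m = -3 (m = -√((3 + 2*0 - 4*1*0) + 78)/3 = -√((3 + 0 + 0) + 78)/3 = -√(3 + 78)/3 = -√81/3 = -⅓*9 = -3)
(z(4, -5) + m)*(-7322) = (-5 - 3)*(-7322) = -8*(-7322) = 58576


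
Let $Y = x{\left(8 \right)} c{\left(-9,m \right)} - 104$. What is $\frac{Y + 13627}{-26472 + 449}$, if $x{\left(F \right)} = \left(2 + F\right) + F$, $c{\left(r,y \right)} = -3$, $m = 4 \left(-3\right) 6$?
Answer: $- \frac{13469}{26023} \approx -0.51758$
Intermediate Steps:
$m = -72$ ($m = \left(-12\right) 6 = -72$)
$x{\left(F \right)} = 2 + 2 F$
$Y = -158$ ($Y = \left(2 + 2 \cdot 8\right) \left(-3\right) - 104 = \left(2 + 16\right) \left(-3\right) - 104 = 18 \left(-3\right) - 104 = -54 - 104 = -158$)
$\frac{Y + 13627}{-26472 + 449} = \frac{-158 + 13627}{-26472 + 449} = \frac{13469}{-26023} = 13469 \left(- \frac{1}{26023}\right) = - \frac{13469}{26023}$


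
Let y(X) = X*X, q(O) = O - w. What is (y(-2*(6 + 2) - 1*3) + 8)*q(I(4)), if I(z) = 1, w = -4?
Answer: 1845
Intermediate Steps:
q(O) = 4 + O (q(O) = O - 1*(-4) = O + 4 = 4 + O)
y(X) = X²
(y(-2*(6 + 2) - 1*3) + 8)*q(I(4)) = ((-2*(6 + 2) - 1*3)² + 8)*(4 + 1) = ((-2*8 - 3)² + 8)*5 = ((-16 - 3)² + 8)*5 = ((-19)² + 8)*5 = (361 + 8)*5 = 369*5 = 1845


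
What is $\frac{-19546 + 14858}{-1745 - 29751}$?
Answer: $\frac{586}{3937} \approx 0.14884$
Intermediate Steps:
$\frac{-19546 + 14858}{-1745 - 29751} = - \frac{4688}{-1745 - 29751} = - \frac{4688}{-31496} = \left(-4688\right) \left(- \frac{1}{31496}\right) = \frac{586}{3937}$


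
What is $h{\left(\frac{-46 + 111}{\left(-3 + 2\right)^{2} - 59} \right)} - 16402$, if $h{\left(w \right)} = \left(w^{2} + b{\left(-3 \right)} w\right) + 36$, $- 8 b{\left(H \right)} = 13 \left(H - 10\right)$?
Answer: $- \frac{220522561}{13456} \approx -16388.0$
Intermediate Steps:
$b{\left(H \right)} = \frac{65}{4} - \frac{13 H}{8}$ ($b{\left(H \right)} = - \frac{13 \left(H - 10\right)}{8} = - \frac{13 \left(-10 + H\right)}{8} = - \frac{-130 + 13 H}{8} = \frac{65}{4} - \frac{13 H}{8}$)
$h{\left(w \right)} = 36 + w^{2} + \frac{169 w}{8}$ ($h{\left(w \right)} = \left(w^{2} + \left(\frac{65}{4} - - \frac{39}{8}\right) w\right) + 36 = \left(w^{2} + \left(\frac{65}{4} + \frac{39}{8}\right) w\right) + 36 = \left(w^{2} + \frac{169 w}{8}\right) + 36 = 36 + w^{2} + \frac{169 w}{8}$)
$h{\left(\frac{-46 + 111}{\left(-3 + 2\right)^{2} - 59} \right)} - 16402 = \left(36 + \left(\frac{-46 + 111}{\left(-3 + 2\right)^{2} - 59}\right)^{2} + \frac{169 \frac{-46 + 111}{\left(-3 + 2\right)^{2} - 59}}{8}\right) - 16402 = \left(36 + \left(\frac{65}{\left(-1\right)^{2} - 59}\right)^{2} + \frac{169 \frac{65}{\left(-1\right)^{2} - 59}}{8}\right) - 16402 = \left(36 + \left(\frac{65}{1 - 59}\right)^{2} + \frac{169 \frac{65}{1 - 59}}{8}\right) - 16402 = \left(36 + \left(\frac{65}{-58}\right)^{2} + \frac{169 \frac{65}{-58}}{8}\right) - 16402 = \left(36 + \left(65 \left(- \frac{1}{58}\right)\right)^{2} + \frac{169 \cdot 65 \left(- \frac{1}{58}\right)}{8}\right) - 16402 = \left(36 + \left(- \frac{65}{58}\right)^{2} + \frac{169}{8} \left(- \frac{65}{58}\right)\right) - 16402 = \left(36 + \frac{4225}{3364} - \frac{10985}{464}\right) - 16402 = \frac{182751}{13456} - 16402 = - \frac{220522561}{13456}$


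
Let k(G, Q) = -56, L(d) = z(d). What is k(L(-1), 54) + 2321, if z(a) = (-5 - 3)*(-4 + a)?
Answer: 2265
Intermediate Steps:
z(a) = 32 - 8*a (z(a) = -8*(-4 + a) = 32 - 8*a)
L(d) = 32 - 8*d
k(L(-1), 54) + 2321 = -56 + 2321 = 2265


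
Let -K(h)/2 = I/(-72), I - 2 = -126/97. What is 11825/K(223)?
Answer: 10323225/17 ≈ 6.0725e+5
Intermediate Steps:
I = 68/97 (I = 2 - 126/97 = 68/97 ≈ 0.70103)
K(h) = 17/873 (K(h) = -136/(97*(-72)) = -136*(-1)/(97*72) = -2*(-17/1746) = 17/873)
11825/K(223) = 11825/(17/873) = 11825*(873/17) = 10323225/17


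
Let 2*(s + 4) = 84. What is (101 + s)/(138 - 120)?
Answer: 139/18 ≈ 7.7222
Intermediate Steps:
s = 38 (s = -4 + (½)*84 = -4 + 42 = 38)
(101 + s)/(138 - 120) = (101 + 38)/(138 - 120) = 139/18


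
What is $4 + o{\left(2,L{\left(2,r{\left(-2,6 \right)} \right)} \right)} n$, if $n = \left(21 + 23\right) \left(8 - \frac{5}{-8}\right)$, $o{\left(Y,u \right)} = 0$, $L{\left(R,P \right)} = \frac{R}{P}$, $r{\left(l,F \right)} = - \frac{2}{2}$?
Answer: $4$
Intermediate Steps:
$r{\left(l,F \right)} = -1$ ($r{\left(l,F \right)} = \left(-2\right) \frac{1}{2} = -1$)
$n = \frac{759}{2}$ ($n = 44 \left(8 - - \frac{5}{8}\right) = 44 \left(8 + \frac{5}{8}\right) = 44 \cdot \frac{69}{8} = \frac{759}{2} \approx 379.5$)
$4 + o{\left(2,L{\left(2,r{\left(-2,6 \right)} \right)} \right)} n = 4 + 0 \cdot \frac{759}{2} = 4 + 0 = 4$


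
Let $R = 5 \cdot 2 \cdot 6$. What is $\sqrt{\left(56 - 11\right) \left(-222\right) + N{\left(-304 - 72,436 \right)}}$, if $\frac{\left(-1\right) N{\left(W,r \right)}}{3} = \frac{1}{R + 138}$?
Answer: $\frac{i \sqrt{43516506}}{66} \approx 99.95 i$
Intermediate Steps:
$R = 60$ ($R = 10 \cdot 6 = 60$)
$N{\left(W,r \right)} = - \frac{1}{66}$ ($N{\left(W,r \right)} = - \frac{3}{60 + 138} = - \frac{3}{198} = \left(-3\right) \frac{1}{198} = - \frac{1}{66}$)
$\sqrt{\left(56 - 11\right) \left(-222\right) + N{\left(-304 - 72,436 \right)}} = \sqrt{\left(56 - 11\right) \left(-222\right) - \frac{1}{66}} = \sqrt{45 \left(-222\right) - \frac{1}{66}} = \sqrt{-9990 - \frac{1}{66}} = \sqrt{- \frac{659341}{66}} = \frac{i \sqrt{43516506}}{66}$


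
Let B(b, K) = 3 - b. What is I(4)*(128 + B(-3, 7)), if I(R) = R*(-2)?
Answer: -1072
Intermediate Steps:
I(R) = -2*R
I(4)*(128 + B(-3, 7)) = (-2*4)*(128 + (3 - 1*(-3))) = -8*(128 + (3 + 3)) = -8*(128 + 6) = -8*134 = -1072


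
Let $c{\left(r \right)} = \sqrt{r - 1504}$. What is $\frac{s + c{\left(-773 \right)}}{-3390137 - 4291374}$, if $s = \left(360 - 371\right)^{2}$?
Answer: $- \frac{121}{7681511} - \frac{3 i \sqrt{253}}{7681511} \approx -1.5752 \cdot 10^{-5} - 6.212 \cdot 10^{-6} i$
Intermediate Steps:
$s = 121$ ($s = \left(-11\right)^{2} = 121$)
$c{\left(r \right)} = \sqrt{-1504 + r}$
$\frac{s + c{\left(-773 \right)}}{-3390137 - 4291374} = \frac{121 + \sqrt{-1504 - 773}}{-3390137 - 4291374} = \frac{121 + \sqrt{-2277}}{-7681511} = \left(121 + 3 i \sqrt{253}\right) \left(- \frac{1}{7681511}\right) = - \frac{121}{7681511} - \frac{3 i \sqrt{253}}{7681511}$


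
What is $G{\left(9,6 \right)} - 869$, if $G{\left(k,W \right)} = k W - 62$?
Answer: $-877$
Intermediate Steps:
$G{\left(k,W \right)} = -62 + W k$ ($G{\left(k,W \right)} = W k - 62 = -62 + W k$)
$G{\left(9,6 \right)} - 869 = \left(-62 + 6 \cdot 9\right) - 869 = \left(-62 + 54\right) - 869 = -8 - 869 = -877$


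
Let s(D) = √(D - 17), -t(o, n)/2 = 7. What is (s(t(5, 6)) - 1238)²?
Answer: (1238 - I*√31)² ≈ 1.5326e+6 - 1.379e+4*I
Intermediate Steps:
t(o, n) = -14 (t(o, n) = -2*7 = -14)
s(D) = √(-17 + D)
(s(t(5, 6)) - 1238)² = (√(-17 - 14) - 1238)² = (√(-31) - 1238)² = (I*√31 - 1238)² = (-1238 + I*√31)²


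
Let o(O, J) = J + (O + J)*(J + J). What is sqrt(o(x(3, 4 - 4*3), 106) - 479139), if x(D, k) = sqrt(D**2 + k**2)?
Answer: sqrt(-456561 + 212*sqrt(73)) ≈ 674.35*I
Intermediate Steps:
o(O, J) = J + 2*J*(J + O) (o(O, J) = J + (J + O)*(2*J) = J + 2*J*(J + O))
sqrt(o(x(3, 4 - 4*3), 106) - 479139) = sqrt(106*(1 + 2*106 + 2*sqrt(3**2 + (4 - 4*3)**2)) - 479139) = sqrt(106*(1 + 212 + 2*sqrt(9 + (4 - 12)**2)) - 479139) = sqrt(106*(1 + 212 + 2*sqrt(9 + (-8)**2)) - 479139) = sqrt(106*(1 + 212 + 2*sqrt(9 + 64)) - 479139) = sqrt(106*(1 + 212 + 2*sqrt(73)) - 479139) = sqrt(106*(213 + 2*sqrt(73)) - 479139) = sqrt((22578 + 212*sqrt(73)) - 479139) = sqrt(-456561 + 212*sqrt(73))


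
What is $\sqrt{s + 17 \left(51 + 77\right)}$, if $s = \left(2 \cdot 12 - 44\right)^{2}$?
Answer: $4 \sqrt{161} \approx 50.754$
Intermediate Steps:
$s = 400$ ($s = \left(24 - 44\right)^{2} = \left(-20\right)^{2} = 400$)
$\sqrt{s + 17 \left(51 + 77\right)} = \sqrt{400 + 17 \left(51 + 77\right)} = \sqrt{400 + 17 \cdot 128} = \sqrt{400 + 2176} = \sqrt{2576} = 4 \sqrt{161}$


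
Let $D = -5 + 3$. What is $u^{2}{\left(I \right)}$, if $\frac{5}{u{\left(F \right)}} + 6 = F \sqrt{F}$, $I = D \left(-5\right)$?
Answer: $\frac{6475}{232324} + \frac{375 \sqrt{10}}{116162} \approx 0.038079$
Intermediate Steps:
$D = -2$
$I = 10$ ($I = \left(-2\right) \left(-5\right) = 10$)
$u{\left(F \right)} = \frac{5}{-6 + F^{\frac{3}{2}}}$ ($u{\left(F \right)} = \frac{5}{-6 + F \sqrt{F}} = \frac{5}{-6 + F^{\frac{3}{2}}}$)
$u^{2}{\left(I \right)} = \left(\frac{5}{-6 + 10^{\frac{3}{2}}}\right)^{2} = \left(\frac{5}{-6 + 10 \sqrt{10}}\right)^{2} = \frac{25}{\left(-6 + 10 \sqrt{10}\right)^{2}}$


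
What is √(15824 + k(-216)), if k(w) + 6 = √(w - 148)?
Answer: √(15818 + 2*I*√91) ≈ 125.77 + 0.0759*I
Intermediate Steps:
k(w) = -6 + √(-148 + w) (k(w) = -6 + √(w - 148) = -6 + √(-148 + w))
√(15824 + k(-216)) = √(15824 + (-6 + √(-148 - 216))) = √(15824 + (-6 + √(-364))) = √(15824 + (-6 + 2*I*√91)) = √(15818 + 2*I*√91)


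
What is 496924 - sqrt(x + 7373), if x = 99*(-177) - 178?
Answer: 496924 - 2*I*sqrt(2582) ≈ 4.9692e+5 - 101.63*I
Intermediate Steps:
x = -17701 (x = -17523 - 178 = -17701)
496924 - sqrt(x + 7373) = 496924 - sqrt(-17701 + 7373) = 496924 - sqrt(-10328) = 496924 - 2*I*sqrt(2582)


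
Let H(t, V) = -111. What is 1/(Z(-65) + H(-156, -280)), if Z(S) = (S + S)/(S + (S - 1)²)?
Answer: -4291/476431 ≈ -0.0090065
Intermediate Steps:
Z(S) = 2*S/(S + (-1 + S)²) (Z(S) = (2*S)/(S + (-1 + S)²) = 2*S/(S + (-1 + S)²))
1/(Z(-65) + H(-156, -280)) = 1/(2*(-65)/(-65 + (-1 - 65)²) - 111) = 1/(2*(-65)/(-65 + (-66)²) - 111) = 1/(2*(-65)/(-65 + 4356) - 111) = 1/(2*(-65)/4291 - 111) = 1/(2*(-65)*(1/4291) - 111) = 1/(-130/4291 - 111) = 1/(-476431/4291) = -4291/476431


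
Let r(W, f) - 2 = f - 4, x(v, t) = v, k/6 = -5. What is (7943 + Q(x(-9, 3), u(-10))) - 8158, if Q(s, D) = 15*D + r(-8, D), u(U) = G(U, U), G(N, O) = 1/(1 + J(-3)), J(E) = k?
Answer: -6309/29 ≈ -217.55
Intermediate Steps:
k = -30 (k = 6*(-5) = -30)
J(E) = -30
r(W, f) = -2 + f (r(W, f) = 2 + (f - 4) = 2 + (-4 + f) = -2 + f)
G(N, O) = -1/29 (G(N, O) = 1/(1 - 30) = 1/(-29) = -1/29)
u(U) = -1/29
Q(s, D) = -2 + 16*D (Q(s, D) = 15*D + (-2 + D) = -2 + 16*D)
(7943 + Q(x(-9, 3), u(-10))) - 8158 = (7943 + (-2 + 16*(-1/29))) - 8158 = (7943 + (-2 - 16/29)) - 8158 = (7943 - 74/29) - 8158 = 230273/29 - 8158 = -6309/29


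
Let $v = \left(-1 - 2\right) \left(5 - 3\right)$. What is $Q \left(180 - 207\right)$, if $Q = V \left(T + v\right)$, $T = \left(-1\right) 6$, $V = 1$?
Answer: $324$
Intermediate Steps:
$T = -6$
$v = -6$ ($v = \left(-3\right) 2 = -6$)
$Q = -12$ ($Q = 1 \left(-6 - 6\right) = 1 \left(-12\right) = -12$)
$Q \left(180 - 207\right) = - 12 \left(180 - 207\right) = \left(-12\right) \left(-27\right) = 324$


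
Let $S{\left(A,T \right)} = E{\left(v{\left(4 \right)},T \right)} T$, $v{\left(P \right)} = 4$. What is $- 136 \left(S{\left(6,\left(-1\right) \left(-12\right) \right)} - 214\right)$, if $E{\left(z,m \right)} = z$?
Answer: $22576$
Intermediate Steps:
$S{\left(A,T \right)} = 4 T$
$- 136 \left(S{\left(6,\left(-1\right) \left(-12\right) \right)} - 214\right) = - 136 \left(4 \left(\left(-1\right) \left(-12\right)\right) - 214\right) = - 136 \left(4 \cdot 12 - 214\right) = - 136 \left(48 - 214\right) = \left(-136\right) \left(-166\right) = 22576$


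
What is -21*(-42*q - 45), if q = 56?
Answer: 50337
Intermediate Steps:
-21*(-42*q - 45) = -21*(-42*56 - 45) = -21*(-2352 - 45) = -21*(-2397) = 50337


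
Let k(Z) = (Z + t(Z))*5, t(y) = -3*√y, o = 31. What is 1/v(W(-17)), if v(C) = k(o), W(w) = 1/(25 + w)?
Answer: 1/110 + 3*√31/3410 ≈ 0.013989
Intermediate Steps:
k(Z) = -15*√Z + 5*Z (k(Z) = (Z - 3*√Z)*5 = -15*√Z + 5*Z)
v(C) = 155 - 15*√31 (v(C) = -15*√31 + 5*31 = -15*√31 + 155 = 155 - 15*√31)
1/v(W(-17)) = 1/(155 - 15*√31)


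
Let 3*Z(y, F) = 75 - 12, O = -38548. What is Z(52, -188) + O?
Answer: -38527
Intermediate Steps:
Z(y, F) = 21 (Z(y, F) = (75 - 12)/3 = (⅓)*63 = 21)
Z(52, -188) + O = 21 - 38548 = -38527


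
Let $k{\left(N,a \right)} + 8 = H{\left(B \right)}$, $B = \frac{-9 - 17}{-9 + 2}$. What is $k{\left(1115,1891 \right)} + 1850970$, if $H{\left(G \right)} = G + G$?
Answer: $\frac{12956786}{7} \approx 1.851 \cdot 10^{6}$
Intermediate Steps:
$B = \frac{26}{7}$ ($B = - \frac{26}{-7} = \left(-26\right) \left(- \frac{1}{7}\right) = \frac{26}{7} \approx 3.7143$)
$H{\left(G \right)} = 2 G$
$k{\left(N,a \right)} = - \frac{4}{7}$ ($k{\left(N,a \right)} = -8 + 2 \cdot \frac{26}{7} = -8 + \frac{52}{7} = - \frac{4}{7}$)
$k{\left(1115,1891 \right)} + 1850970 = - \frac{4}{7} + 1850970 = \frac{12956786}{7}$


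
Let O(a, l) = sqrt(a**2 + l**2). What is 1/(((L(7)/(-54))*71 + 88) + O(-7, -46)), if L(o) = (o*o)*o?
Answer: -1058454/377886061 - 2916*sqrt(2165)/377886061 ≈ -0.0031600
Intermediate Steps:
L(o) = o**3 (L(o) = o**2*o = o**3)
1/(((L(7)/(-54))*71 + 88) + O(-7, -46)) = 1/(((7**3/(-54))*71 + 88) + sqrt((-7)**2 + (-46)**2)) = 1/(((343*(-1/54))*71 + 88) + sqrt(49 + 2116)) = 1/((-343/54*71 + 88) + sqrt(2165)) = 1/((-24353/54 + 88) + sqrt(2165)) = 1/(-19601/54 + sqrt(2165))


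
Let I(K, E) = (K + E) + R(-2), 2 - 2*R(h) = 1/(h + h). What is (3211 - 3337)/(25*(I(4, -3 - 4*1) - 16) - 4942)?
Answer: 1008/43111 ≈ 0.023382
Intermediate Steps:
R(h) = 1 - 1/(4*h) (R(h) = 1 - 1/(2*(h + h)) = 1 - 1/(2*h)/2 = 1 - 1/(4*h))
I(K, E) = 9/8 + E + K (I(K, E) = (K + E) + (-¼ - 2)/(-2) = (E + K) - ½*(-9/4) = (E + K) + 9/8 = 9/8 + E + K)
(3211 - 3337)/(25*(I(4, -3 - 4*1) - 16) - 4942) = (3211 - 3337)/(25*((9/8 + (-3 - 4*1) + 4) - 16) - 4942) = -126/(25*((9/8 + (-3 - 4) + 4) - 16) - 4942) = -126/(25*((9/8 - 7 + 4) - 16) - 4942) = -126/(25*(-15/8 - 16) - 4942) = -126/(25*(-143/8) - 4942) = -126/(-3575/8 - 4942) = -126/(-43111/8) = -126*(-8/43111) = 1008/43111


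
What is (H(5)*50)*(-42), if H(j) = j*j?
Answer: -52500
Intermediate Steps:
H(j) = j²
(H(5)*50)*(-42) = (5²*50)*(-42) = (25*50)*(-42) = 1250*(-42) = -52500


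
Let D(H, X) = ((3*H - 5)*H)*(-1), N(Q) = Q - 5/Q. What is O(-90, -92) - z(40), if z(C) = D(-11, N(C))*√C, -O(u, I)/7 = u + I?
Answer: 1274 + 836*√10 ≈ 3917.7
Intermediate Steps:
N(Q) = Q - 5/Q
O(u, I) = -7*I - 7*u (O(u, I) = -7*(u + I) = -7*(I + u) = -7*I - 7*u)
D(H, X) = -H*(-5 + 3*H) (D(H, X) = ((-5 + 3*H)*H)*(-1) = (H*(-5 + 3*H))*(-1) = -H*(-5 + 3*H))
z(C) = -418*√C (z(C) = (-11*(5 - 3*(-11)))*√C = (-11*(5 + 33))*√C = (-11*38)*√C = -418*√C)
O(-90, -92) - z(40) = (-7*(-92) - 7*(-90)) - (-418)*√40 = (644 + 630) - (-418)*2*√10 = 1274 - (-836)*√10 = 1274 + 836*√10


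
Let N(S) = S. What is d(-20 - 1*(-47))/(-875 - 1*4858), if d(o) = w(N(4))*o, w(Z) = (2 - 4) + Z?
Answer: -6/637 ≈ -0.0094192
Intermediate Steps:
w(Z) = -2 + Z
d(o) = 2*o (d(o) = (-2 + 4)*o = 2*o)
d(-20 - 1*(-47))/(-875 - 1*4858) = (2*(-20 - 1*(-47)))/(-875 - 1*4858) = (2*(-20 + 47))/(-875 - 4858) = (2*27)/(-5733) = 54*(-1/5733) = -6/637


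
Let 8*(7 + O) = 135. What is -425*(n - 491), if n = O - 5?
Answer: 1652825/8 ≈ 2.0660e+5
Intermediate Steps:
O = 79/8 (O = -7 + (1/8)*135 = -7 + 135/8 = 79/8 ≈ 9.8750)
n = 39/8 (n = 79/8 - 5 = 39/8 ≈ 4.8750)
-425*(n - 491) = -425*(39/8 - 491) = -425*(-3889/8) = 1652825/8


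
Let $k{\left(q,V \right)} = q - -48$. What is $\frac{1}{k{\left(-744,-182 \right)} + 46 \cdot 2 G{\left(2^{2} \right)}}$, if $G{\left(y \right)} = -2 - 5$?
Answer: $- \frac{1}{1340} \approx -0.00074627$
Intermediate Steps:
$G{\left(y \right)} = -7$
$k{\left(q,V \right)} = 48 + q$ ($k{\left(q,V \right)} = q + 48 = 48 + q$)
$\frac{1}{k{\left(-744,-182 \right)} + 46 \cdot 2 G{\left(2^{2} \right)}} = \frac{1}{\left(48 - 744\right) + 46 \cdot 2 \left(-7\right)} = \frac{1}{-696 + 92 \left(-7\right)} = \frac{1}{-696 - 644} = \frac{1}{-1340} = - \frac{1}{1340}$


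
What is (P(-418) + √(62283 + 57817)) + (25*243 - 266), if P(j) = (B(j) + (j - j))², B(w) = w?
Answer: 180533 + 10*√1201 ≈ 1.8088e+5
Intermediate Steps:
P(j) = j² (P(j) = (j + (j - j))² = (j + 0)² = j²)
(P(-418) + √(62283 + 57817)) + (25*243 - 266) = ((-418)² + √(62283 + 57817)) + (25*243 - 266) = (174724 + √120100) + (6075 - 266) = (174724 + 10*√1201) + 5809 = 180533 + 10*√1201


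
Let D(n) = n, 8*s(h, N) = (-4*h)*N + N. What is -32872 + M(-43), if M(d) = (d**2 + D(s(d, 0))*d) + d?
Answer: -31066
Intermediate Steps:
s(h, N) = N/8 - N*h/2 (s(h, N) = ((-4*h)*N + N)/8 = (-4*N*h + N)/8 = (N - 4*N*h)/8 = N/8 - N*h/2)
M(d) = d + d**2 (M(d) = (d**2 + ((1/8)*0*(1 - 4*d))*d) + d = (d**2 + 0*d) + d = (d**2 + 0) + d = d**2 + d = d + d**2)
-32872 + M(-43) = -32872 - 43*(1 - 43) = -32872 - 43*(-42) = -32872 + 1806 = -31066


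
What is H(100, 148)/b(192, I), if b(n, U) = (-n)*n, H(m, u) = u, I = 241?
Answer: -37/9216 ≈ -0.0040148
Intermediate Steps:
b(n, U) = -n²
H(100, 148)/b(192, I) = 148/((-1*192²)) = 148/((-1*36864)) = 148/(-36864) = 148*(-1/36864) = -37/9216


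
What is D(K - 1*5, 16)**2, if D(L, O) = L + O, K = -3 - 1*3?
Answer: 25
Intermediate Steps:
K = -6 (K = -3 - 3 = -6)
D(K - 1*5, 16)**2 = ((-6 - 1*5) + 16)**2 = ((-6 - 5) + 16)**2 = (-11 + 16)**2 = 5**2 = 25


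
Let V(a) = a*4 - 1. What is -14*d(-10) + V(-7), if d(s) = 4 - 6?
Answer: -1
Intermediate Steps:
V(a) = -1 + 4*a (V(a) = 4*a - 1 = -1 + 4*a)
d(s) = -2
-14*d(-10) + V(-7) = -14*(-2) + (-1 + 4*(-7)) = 28 + (-1 - 28) = 28 - 29 = -1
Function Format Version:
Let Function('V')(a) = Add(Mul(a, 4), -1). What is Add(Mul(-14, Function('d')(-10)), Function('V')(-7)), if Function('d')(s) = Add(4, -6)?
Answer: -1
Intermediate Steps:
Function('V')(a) = Add(-1, Mul(4, a)) (Function('V')(a) = Add(Mul(4, a), -1) = Add(-1, Mul(4, a)))
Function('d')(s) = -2
Add(Mul(-14, Function('d')(-10)), Function('V')(-7)) = Add(Mul(-14, -2), Add(-1, Mul(4, -7))) = Add(28, Add(-1, -28)) = Add(28, -29) = -1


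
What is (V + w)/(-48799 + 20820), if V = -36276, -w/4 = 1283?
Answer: 41408/27979 ≈ 1.4800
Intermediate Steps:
w = -5132 (w = -4*1283 = -5132)
(V + w)/(-48799 + 20820) = (-36276 - 5132)/(-48799 + 20820) = -41408/(-27979) = -41408*(-1/27979) = 41408/27979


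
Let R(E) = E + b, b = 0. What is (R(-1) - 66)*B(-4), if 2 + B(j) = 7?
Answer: -335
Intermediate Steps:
R(E) = E (R(E) = E + 0 = E)
B(j) = 5 (B(j) = -2 + 7 = 5)
(R(-1) - 66)*B(-4) = (-1 - 66)*5 = -67*5 = -335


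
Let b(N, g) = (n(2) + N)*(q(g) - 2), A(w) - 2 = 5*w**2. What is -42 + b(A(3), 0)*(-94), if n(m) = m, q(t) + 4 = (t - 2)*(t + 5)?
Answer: 73654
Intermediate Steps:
q(t) = -4 + (-2 + t)*(5 + t) (q(t) = -4 + (t - 2)*(t + 5) = -4 + (-2 + t)*(5 + t))
A(w) = 2 + 5*w**2
b(N, g) = (2 + N)*(-16 + g**2 + 3*g) (b(N, g) = (2 + N)*((-14 + g**2 + 3*g) - 2) = (2 + N)*(-16 + g**2 + 3*g))
-42 + b(A(3), 0)*(-94) = -42 + (-32 - 2*(2 + 5*3**2) + 2*0**2 + 6*0 + (2 + 5*3**2)*(-14 + 0**2 + 3*0))*(-94) = -42 + (-32 - 2*(2 + 5*9) + 2*0 + 0 + (2 + 5*9)*(-14 + 0 + 0))*(-94) = -42 + (-32 - 2*(2 + 45) + 0 + 0 + (2 + 45)*(-14))*(-94) = -42 + (-32 - 2*47 + 0 + 0 + 47*(-14))*(-94) = -42 + (-32 - 94 + 0 + 0 - 658)*(-94) = -42 - 784*(-94) = -42 + 73696 = 73654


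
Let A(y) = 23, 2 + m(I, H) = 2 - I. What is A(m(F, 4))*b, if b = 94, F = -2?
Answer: 2162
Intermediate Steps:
m(I, H) = -I (m(I, H) = -2 + (2 - I) = -I)
A(m(F, 4))*b = 23*94 = 2162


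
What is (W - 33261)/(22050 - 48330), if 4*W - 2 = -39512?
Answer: 28759/17520 ≈ 1.6415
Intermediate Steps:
W = -19755/2 (W = ½ + (¼)*(-39512) = ½ - 9878 = -19755/2 ≈ -9877.5)
(W - 33261)/(22050 - 48330) = (-19755/2 - 33261)/(22050 - 48330) = -86277/2/(-26280) = -86277/2*(-1/26280) = 28759/17520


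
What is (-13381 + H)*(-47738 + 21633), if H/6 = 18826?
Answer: -2599405375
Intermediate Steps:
H = 112956 (H = 6*18826 = 112956)
(-13381 + H)*(-47738 + 21633) = (-13381 + 112956)*(-47738 + 21633) = 99575*(-26105) = -2599405375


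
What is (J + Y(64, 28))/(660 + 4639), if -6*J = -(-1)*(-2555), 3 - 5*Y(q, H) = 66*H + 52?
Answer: 199/22710 ≈ 0.0087627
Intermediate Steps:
Y(q, H) = -49/5 - 66*H/5 (Y(q, H) = ⅗ - (66*H + 52)/5 = ⅗ - (52 + 66*H)/5 = ⅗ + (-52/5 - 66*H/5) = -49/5 - 66*H/5)
J = 2555/6 (J = -(-1)*(-1*(-2555))/6 = -(-1)*2555/6 = -⅙*(-2555) = 2555/6 ≈ 425.83)
(J + Y(64, 28))/(660 + 4639) = (2555/6 + (-49/5 - 66/5*28))/(660 + 4639) = (2555/6 + (-49/5 - 1848/5))/5299 = (2555/6 - 1897/5)*(1/5299) = (1393/30)*(1/5299) = 199/22710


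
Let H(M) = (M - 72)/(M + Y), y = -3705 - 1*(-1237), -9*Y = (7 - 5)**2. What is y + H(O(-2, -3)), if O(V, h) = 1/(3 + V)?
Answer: -12979/5 ≈ -2595.8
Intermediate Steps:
Y = -4/9 (Y = -(7 - 5)**2/9 = -1/9*2**2 = -1/9*4 = -4/9 ≈ -0.44444)
y = -2468 (y = -3705 + 1237 = -2468)
H(M) = (-72 + M)/(-4/9 + M) (H(M) = (M - 72)/(M - 4/9) = (-72 + M)/(-4/9 + M))
y + H(O(-2, -3)) = -2468 + 9*(-72 + 1/(3 - 2))/(-4 + 9/(3 - 2)) = -2468 + 9*(-72 + 1/1)/(-4 + 9/1) = -2468 + 9*(-72 + 1)/(-4 + 9*1) = -2468 + 9*(-71)/(-4 + 9) = -2468 + 9*(-71)/5 = -2468 + 9*(1/5)*(-71) = -2468 - 639/5 = -12979/5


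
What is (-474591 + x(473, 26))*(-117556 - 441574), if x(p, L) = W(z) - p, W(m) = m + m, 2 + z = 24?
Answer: 265597932600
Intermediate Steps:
z = 22 (z = -2 + 24 = 22)
W(m) = 2*m
x(p, L) = 44 - p (x(p, L) = 2*22 - p = 44 - p)
(-474591 + x(473, 26))*(-117556 - 441574) = (-474591 + (44 - 1*473))*(-117556 - 441574) = (-474591 + (44 - 473))*(-559130) = (-474591 - 429)*(-559130) = -475020*(-559130) = 265597932600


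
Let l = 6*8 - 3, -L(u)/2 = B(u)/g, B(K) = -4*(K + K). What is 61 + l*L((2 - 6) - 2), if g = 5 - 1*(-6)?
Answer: -3649/11 ≈ -331.73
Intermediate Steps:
B(K) = -8*K
g = 11 (g = 5 + 6 = 11)
L(u) = 16*u/11 (L(u) = -2*(-8*u)/11 = -(-16)*u/11 = 16*u/11)
l = 45 (l = 48 - 3 = 45)
61 + l*L((2 - 6) - 2) = 61 + 45*(16*((2 - 6) - 2)/11) = 61 + 45*(16*(-4 - 2)/11) = 61 + 45*((16/11)*(-6)) = 61 + 45*(-96/11) = 61 - 4320/11 = -3649/11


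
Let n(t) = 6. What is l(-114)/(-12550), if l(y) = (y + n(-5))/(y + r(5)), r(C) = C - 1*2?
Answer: -18/232175 ≈ -7.7528e-5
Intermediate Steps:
r(C) = -2 + C (r(C) = C - 2 = -2 + C)
l(y) = (6 + y)/(3 + y) (l(y) = (y + 6)/(y + (-2 + 5)) = (6 + y)/(y + 3) = (6 + y)/(3 + y))
l(-114)/(-12550) = ((6 - 114)/(3 - 114))/(-12550) = (-108/(-111))*(-1/12550) = -1/111*(-108)*(-1/12550) = (36/37)*(-1/12550) = -18/232175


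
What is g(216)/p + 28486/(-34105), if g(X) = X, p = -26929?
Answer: -774466174/918413545 ≈ -0.84327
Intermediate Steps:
g(216)/p + 28486/(-34105) = 216/(-26929) + 28486/(-34105) = 216*(-1/26929) + 28486*(-1/34105) = -216/26929 - 28486/34105 = -774466174/918413545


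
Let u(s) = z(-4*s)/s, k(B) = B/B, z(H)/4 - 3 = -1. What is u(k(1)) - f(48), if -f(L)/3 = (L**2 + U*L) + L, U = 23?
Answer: 10376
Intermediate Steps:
z(H) = 8 (z(H) = 12 + 4*(-1) = 12 - 4 = 8)
f(L) = -72*L - 3*L**2 (f(L) = -3*((L**2 + 23*L) + L) = -3*(L**2 + 24*L) = -72*L - 3*L**2)
k(B) = 1
u(s) = 8/s
u(k(1)) - f(48) = 8/1 - (-3)*48*(24 + 48) = 8*1 - (-3)*48*72 = 8 - 1*(-10368) = 8 + 10368 = 10376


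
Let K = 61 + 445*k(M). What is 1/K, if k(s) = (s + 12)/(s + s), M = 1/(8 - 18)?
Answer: -2/52833 ≈ -3.7855e-5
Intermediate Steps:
M = -⅒ (M = 1/(-10) = -⅒ ≈ -0.10000)
k(s) = (12 + s)/(2*s) (k(s) = (12 + s)/((2*s)) = (12 + s)*(1/(2*s)) = (12 + s)/(2*s))
K = -52833/2 (K = 61 + 445*((12 - ⅒)/(2*(-⅒))) = 61 + 445*((½)*(-10)*(119/10)) = 61 + 445*(-119/2) = 61 - 52955/2 = -52833/2 ≈ -26417.)
1/K = 1/(-52833/2) = -2/52833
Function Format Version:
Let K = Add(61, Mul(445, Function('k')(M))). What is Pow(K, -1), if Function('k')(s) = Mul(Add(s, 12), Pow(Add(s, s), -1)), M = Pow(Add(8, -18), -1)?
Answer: Rational(-2, 52833) ≈ -3.7855e-5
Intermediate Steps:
M = Rational(-1, 10) (M = Pow(-10, -1) = Rational(-1, 10) ≈ -0.10000)
Function('k')(s) = Mul(Rational(1, 2), Pow(s, -1), Add(12, s)) (Function('k')(s) = Mul(Add(12, s), Pow(Mul(2, s), -1)) = Mul(Add(12, s), Mul(Rational(1, 2), Pow(s, -1))) = Mul(Rational(1, 2), Pow(s, -1), Add(12, s)))
K = Rational(-52833, 2) (K = Add(61, Mul(445, Mul(Rational(1, 2), Pow(Rational(-1, 10), -1), Add(12, Rational(-1, 10))))) = Add(61, Mul(445, Mul(Rational(1, 2), -10, Rational(119, 10)))) = Add(61, Mul(445, Rational(-119, 2))) = Add(61, Rational(-52955, 2)) = Rational(-52833, 2) ≈ -26417.)
Pow(K, -1) = Pow(Rational(-52833, 2), -1) = Rational(-2, 52833)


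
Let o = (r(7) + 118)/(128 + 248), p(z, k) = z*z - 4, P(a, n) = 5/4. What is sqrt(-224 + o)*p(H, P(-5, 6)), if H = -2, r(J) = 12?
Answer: 0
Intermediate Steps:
P(a, n) = 5/4 (P(a, n) = 5*(1/4) = 5/4)
p(z, k) = -4 + z**2 (p(z, k) = z**2 - 4 = -4 + z**2)
o = 65/188 (o = (12 + 118)/(128 + 248) = 130/376 = 130*(1/376) = 65/188 ≈ 0.34574)
sqrt(-224 + o)*p(H, P(-5, 6)) = sqrt(-224 + 65/188)*(-4 + (-2)**2) = sqrt(-42047/188)*(-4 + 4) = (I*sqrt(1976209)/94)*0 = 0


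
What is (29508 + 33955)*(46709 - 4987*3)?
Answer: 2014823324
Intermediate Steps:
(29508 + 33955)*(46709 - 4987*3) = 63463*(46709 - 14961) = 63463*31748 = 2014823324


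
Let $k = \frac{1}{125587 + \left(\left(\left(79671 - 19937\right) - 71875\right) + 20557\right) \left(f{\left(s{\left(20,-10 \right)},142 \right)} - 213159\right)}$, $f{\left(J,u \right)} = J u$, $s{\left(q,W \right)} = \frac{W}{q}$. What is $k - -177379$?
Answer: $\frac{318292086918246}{1794418093} \approx 1.7738 \cdot 10^{5}$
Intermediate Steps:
$k = - \frac{1}{1794418093}$ ($k = \frac{1}{125587 + \left(\left(\left(79671 - 19937\right) - 71875\right) + 20557\right) \left(- \frac{10}{20} \cdot 142 - 213159\right)} = \frac{1}{125587 + \left(\left(59734 - 71875\right) + 20557\right) \left(\left(-10\right) \frac{1}{20} \cdot 142 - 213159\right)} = \frac{1}{125587 + \left(-12141 + 20557\right) \left(\left(- \frac{1}{2}\right) 142 - 213159\right)} = \frac{1}{125587 + 8416 \left(-71 - 213159\right)} = \frac{1}{125587 + 8416 \left(-213230\right)} = \frac{1}{125587 - 1794543680} = \frac{1}{-1794418093} = - \frac{1}{1794418093} \approx -5.5728 \cdot 10^{-10}$)
$k - -177379 = - \frac{1}{1794418093} - -177379 = - \frac{1}{1794418093} + 177379 = \frac{318292086918246}{1794418093}$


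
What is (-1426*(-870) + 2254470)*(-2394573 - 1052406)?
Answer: -12047501833110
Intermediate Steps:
(-1426*(-870) + 2254470)*(-2394573 - 1052406) = (1240620 + 2254470)*(-3446979) = 3495090*(-3446979) = -12047501833110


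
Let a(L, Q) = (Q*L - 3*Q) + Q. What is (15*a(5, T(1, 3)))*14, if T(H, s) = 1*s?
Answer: 1890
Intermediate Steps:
T(H, s) = s
a(L, Q) = -2*Q + L*Q (a(L, Q) = (L*Q - 3*Q) + Q = (-3*Q + L*Q) + Q = -2*Q + L*Q)
(15*a(5, T(1, 3)))*14 = (15*(3*(-2 + 5)))*14 = (15*(3*3))*14 = (15*9)*14 = 135*14 = 1890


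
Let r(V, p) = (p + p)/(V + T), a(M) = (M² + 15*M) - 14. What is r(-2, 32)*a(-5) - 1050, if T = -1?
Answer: 946/3 ≈ 315.33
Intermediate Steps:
a(M) = -14 + M² + 15*M
r(V, p) = 2*p/(-1 + V) (r(V, p) = (p + p)/(V - 1) = (2*p)/(-1 + V) = 2*p/(-1 + V))
r(-2, 32)*a(-5) - 1050 = (2*32/(-1 - 2))*(-14 + (-5)² + 15*(-5)) - 1050 = (2*32/(-3))*(-14 + 25 - 75) - 1050 = (2*32*(-⅓))*(-64) - 1050 = -64/3*(-64) - 1050 = 4096/3 - 1050 = 946/3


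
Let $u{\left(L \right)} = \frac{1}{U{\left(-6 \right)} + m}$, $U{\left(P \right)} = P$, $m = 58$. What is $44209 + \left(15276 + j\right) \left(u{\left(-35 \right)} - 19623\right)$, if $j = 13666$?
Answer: $- \frac{14764986611}{26} \approx -5.6788 \cdot 10^{8}$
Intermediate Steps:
$u{\left(L \right)} = \frac{1}{52}$ ($u{\left(L \right)} = \frac{1}{-6 + 58} = \frac{1}{52}$)
$44209 + \left(15276 + j\right) \left(u{\left(-35 \right)} - 19623\right) = 44209 + \left(15276 + 13666\right) \left(\frac{1}{52} - 19623\right) = 44209 + 28942 \left(- \frac{1020395}{52}\right) = 44209 - \frac{14766136045}{26} = - \frac{14764986611}{26}$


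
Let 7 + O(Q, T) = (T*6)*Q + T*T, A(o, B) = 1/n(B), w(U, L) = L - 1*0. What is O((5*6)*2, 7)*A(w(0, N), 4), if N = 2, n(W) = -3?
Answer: -854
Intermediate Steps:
w(U, L) = L (w(U, L) = L + 0 = L)
A(o, B) = -⅓ (A(o, B) = 1/(-3) = -⅓)
O(Q, T) = -7 + T² + 6*Q*T (O(Q, T) = -7 + ((T*6)*Q + T*T) = -7 + ((6*T)*Q + T²) = -7 + (6*Q*T + T²) = -7 + (T² + 6*Q*T) = -7 + T² + 6*Q*T)
O((5*6)*2, 7)*A(w(0, N), 4) = (-7 + 7² + 6*((5*6)*2)*7)*(-⅓) = (-7 + 49 + 6*(30*2)*7)*(-⅓) = (-7 + 49 + 6*60*7)*(-⅓) = (-7 + 49 + 2520)*(-⅓) = 2562*(-⅓) = -854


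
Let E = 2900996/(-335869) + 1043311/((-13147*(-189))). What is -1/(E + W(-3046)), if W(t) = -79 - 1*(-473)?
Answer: -834561581427/321959333360629 ≈ -0.0025921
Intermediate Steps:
E = -6857929721609/834561581427 (E = 2900996*(-1/335869) + 1043311/2484783 = -2900996/335869 + 1043311*(1/2484783) = -2900996/335869 + 1043311/2484783 = -6857929721609/834561581427 ≈ -8.2174)
W(t) = 394 (W(t) = -79 + 473 = 394)
-1/(E + W(-3046)) = -1/(-6857929721609/834561581427 + 394) = -1/321959333360629/834561581427 = -1*834561581427/321959333360629 = -834561581427/321959333360629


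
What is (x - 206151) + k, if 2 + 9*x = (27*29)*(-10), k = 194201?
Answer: -115382/9 ≈ -12820.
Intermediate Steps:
x = -7832/9 (x = -2/9 + ((27*29)*(-10))/9 = -2/9 + (783*(-10))/9 = -2/9 + (⅑)*(-7830) = -2/9 - 870 = -7832/9 ≈ -870.22)
(x - 206151) + k = (-7832/9 - 206151) + 194201 = -1863191/9 + 194201 = -115382/9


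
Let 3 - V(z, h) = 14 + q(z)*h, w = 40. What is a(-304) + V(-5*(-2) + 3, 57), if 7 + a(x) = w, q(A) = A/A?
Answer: -35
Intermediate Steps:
q(A) = 1
V(z, h) = -11 - h (V(z, h) = 3 - (14 + 1*h) = 3 - (14 + h) = 3 + (-14 - h) = -11 - h)
a(x) = 33 (a(x) = -7 + 40 = 33)
a(-304) + V(-5*(-2) + 3, 57) = 33 + (-11 - 1*57) = 33 + (-11 - 57) = 33 - 68 = -35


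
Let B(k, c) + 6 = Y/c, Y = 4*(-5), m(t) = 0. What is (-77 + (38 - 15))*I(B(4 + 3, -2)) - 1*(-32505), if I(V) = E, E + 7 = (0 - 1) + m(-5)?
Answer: 32937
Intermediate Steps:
Y = -20
E = -8 (E = -7 + ((0 - 1) + 0) = -7 + (-1 + 0) = -7 - 1 = -8)
B(k, c) = -6 - 20/c
I(V) = -8
(-77 + (38 - 15))*I(B(4 + 3, -2)) - 1*(-32505) = (-77 + (38 - 15))*(-8) - 1*(-32505) = (-77 + 23)*(-8) + 32505 = -54*(-8) + 32505 = 432 + 32505 = 32937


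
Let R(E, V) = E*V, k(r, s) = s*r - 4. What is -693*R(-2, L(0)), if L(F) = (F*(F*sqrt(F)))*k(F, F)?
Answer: 0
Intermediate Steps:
k(r, s) = -4 + r*s (k(r, s) = r*s - 4 = -4 + r*s)
L(F) = F**(5/2)*(-4 + F**2) (L(F) = (F*(F*sqrt(F)))*(-4 + F*F) = (F*F**(3/2))*(-4 + F**2) = F**(5/2)*(-4 + F**2))
-693*R(-2, L(0)) = -(-1386)*0**(5/2)*(-4 + 0**2) = -(-1386)*0*(-4 + 0) = -(-1386)*0*(-4) = -(-1386)*0 = -693*0 = 0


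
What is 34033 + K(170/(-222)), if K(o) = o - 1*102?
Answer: 3766256/111 ≈ 33930.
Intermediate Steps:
K(o) = -102 + o (K(o) = o - 102 = -102 + o)
34033 + K(170/(-222)) = 34033 + (-102 + 170/(-222)) = 34033 + (-102 + 170*(-1/222)) = 34033 + (-102 - 85/111) = 34033 - 11407/111 = 3766256/111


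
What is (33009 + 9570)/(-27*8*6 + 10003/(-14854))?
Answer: -90352638/2751541 ≈ -32.837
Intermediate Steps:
(33009 + 9570)/(-27*8*6 + 10003/(-14854)) = 42579/(-216*6 + 10003*(-1/14854)) = 42579/(-1296 - 1429/2122) = 42579/(-2751541/2122) = 42579*(-2122/2751541) = -90352638/2751541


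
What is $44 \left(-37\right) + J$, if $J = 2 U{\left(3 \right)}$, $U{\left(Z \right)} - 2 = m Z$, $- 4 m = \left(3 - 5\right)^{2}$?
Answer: $-1630$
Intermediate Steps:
$m = -1$ ($m = - \frac{\left(3 - 5\right)^{2}}{4} = - \frac{\left(-2\right)^{2}}{4} = \left(- \frac{1}{4}\right) 4 = -1$)
$U{\left(Z \right)} = 2 - Z$
$J = -2$ ($J = 2 \left(2 - 3\right) = 2 \left(-1\right) = -2$)
$44 \left(-37\right) + J = 44 \left(-37\right) - 2 = -1628 - 2 = -1630$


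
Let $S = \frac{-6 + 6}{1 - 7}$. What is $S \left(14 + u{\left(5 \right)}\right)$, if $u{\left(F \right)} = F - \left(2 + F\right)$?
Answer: $0$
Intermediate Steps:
$u{\left(F \right)} = -2$
$S = 0$ ($S = \frac{0}{-6} = 0 \left(- \frac{1}{6}\right) = 0$)
$S \left(14 + u{\left(5 \right)}\right) = 0 \left(14 - 2\right) = 0 \cdot 12 = 0$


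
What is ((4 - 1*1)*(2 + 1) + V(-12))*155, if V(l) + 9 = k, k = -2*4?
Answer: -1240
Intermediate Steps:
k = -8
V(l) = -17 (V(l) = -9 - 8 = -17)
((4 - 1*1)*(2 + 1) + V(-12))*155 = ((4 - 1*1)*(2 + 1) - 17)*155 = ((4 - 1)*3 - 17)*155 = (3*3 - 17)*155 = (9 - 17)*155 = -8*155 = -1240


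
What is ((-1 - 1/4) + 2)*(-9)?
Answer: -27/4 ≈ -6.7500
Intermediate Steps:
((-1 - 1/4) + 2)*(-9) = (-5/4 + 2)*(-9) = (3/4)*(-9) = -27/4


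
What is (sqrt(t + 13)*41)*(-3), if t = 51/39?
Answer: -123*sqrt(2418)/13 ≈ -465.25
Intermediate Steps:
t = 17/13 (t = 51*(1/39) = 17/13 ≈ 1.3077)
(sqrt(t + 13)*41)*(-3) = (sqrt(17/13 + 13)*41)*(-3) = (sqrt(186/13)*41)*(-3) = ((sqrt(2418)/13)*41)*(-3) = (41*sqrt(2418)/13)*(-3) = -123*sqrt(2418)/13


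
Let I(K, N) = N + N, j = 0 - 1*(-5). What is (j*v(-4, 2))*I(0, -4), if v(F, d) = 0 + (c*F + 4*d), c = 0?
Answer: -320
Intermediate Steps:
j = 5 (j = 0 + 5 = 5)
I(K, N) = 2*N
v(F, d) = 4*d (v(F, d) = 0 + (0*F + 4*d) = 0 + (0 + 4*d) = 0 + 4*d = 4*d)
(j*v(-4, 2))*I(0, -4) = (5*(4*2))*(2*(-4)) = (5*8)*(-8) = 40*(-8) = -320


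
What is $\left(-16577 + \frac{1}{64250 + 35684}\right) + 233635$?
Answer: $\frac{21691474173}{99934} \approx 2.1706 \cdot 10^{5}$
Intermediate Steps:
$\left(-16577 + \frac{1}{64250 + 35684}\right) + 233635 = \left(-16577 + \frac{1}{99934}\right) + 233635 = - \frac{1656605917}{99934} + 233635 = \frac{21691474173}{99934}$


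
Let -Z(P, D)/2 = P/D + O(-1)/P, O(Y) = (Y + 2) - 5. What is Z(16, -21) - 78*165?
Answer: -540455/42 ≈ -12868.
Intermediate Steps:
O(Y) = -3 + Y (O(Y) = (2 + Y) - 5 = -3 + Y)
Z(P, D) = 8/P - 2*P/D (Z(P, D) = -2*(P/D + (-3 - 1)/P) = -2*(P/D - 4/P) = -2*(-4/P + P/D) = 8/P - 2*P/D)
Z(16, -21) - 78*165 = (8/16 - 2*16/(-21)) - 78*165 = (8*(1/16) - 2*16*(-1/21)) - 12870 = (1/2 + 32/21) - 12870 = 85/42 - 12870 = -540455/42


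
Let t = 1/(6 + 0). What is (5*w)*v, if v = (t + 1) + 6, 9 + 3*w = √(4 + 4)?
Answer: -215/2 + 215*√2/9 ≈ -73.716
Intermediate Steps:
t = ⅙ (t = 1/6 = ⅙ ≈ 0.16667)
w = -3 + 2*√2/3 (w = -3 + √(4 + 4)/3 = -3 + √8/3 = -3 + (2*√2)/3 = -3 + 2*√2/3 ≈ -2.0572)
v = 43/6 (v = (⅙ + 1) + 6 = 7/6 + 6 = 43/6 ≈ 7.1667)
(5*w)*v = (5*(-3 + 2*√2/3))*(43/6) = (-15 + 10*√2/3)*(43/6) = -215/2 + 215*√2/9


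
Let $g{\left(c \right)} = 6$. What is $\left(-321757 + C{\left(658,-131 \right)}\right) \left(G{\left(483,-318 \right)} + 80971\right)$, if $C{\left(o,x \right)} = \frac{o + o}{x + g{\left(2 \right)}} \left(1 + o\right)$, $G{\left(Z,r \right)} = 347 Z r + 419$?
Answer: $\frac{2186467645075632}{125} \approx 1.7492 \cdot 10^{13}$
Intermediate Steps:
$G{\left(Z,r \right)} = 419 + 347 Z r$ ($G{\left(Z,r \right)} = 347 Z r + 419 = 419 + 347 Z r$)
$C{\left(o,x \right)} = \frac{2 o \left(1 + o\right)}{6 + x}$ ($C{\left(o,x \right)} = \frac{o + o}{x + 6} \left(1 + o\right) = \frac{2 o}{6 + x} \left(1 + o\right) = \frac{2 o \left(1 + o\right)}{6 + x}$)
$\left(-321757 + C{\left(658,-131 \right)}\right) \left(G{\left(483,-318 \right)} + 80971\right) = \left(-321757 + 2 \cdot 658 \frac{1}{6 - 131} \left(1 + 658\right)\right) \left(\left(419 + 347 \cdot 483 \left(-318\right)\right) + 80971\right) = \left(-321757 + 2 \cdot 658 \frac{1}{-125} \cdot 659\right) \left(\left(419 - 53297118\right) + 80971\right) = \left(-321757 + 2 \cdot 658 \left(- \frac{1}{125}\right) 659\right) \left(-53296699 + 80971\right) = \left(-321757 - \frac{867244}{125}\right) \left(-53215728\right) = \left(- \frac{41086869}{125}\right) \left(-53215728\right) = \frac{2186467645075632}{125}$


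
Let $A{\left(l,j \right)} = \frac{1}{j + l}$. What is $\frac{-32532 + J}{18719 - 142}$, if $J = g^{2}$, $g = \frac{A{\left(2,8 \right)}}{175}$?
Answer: $- \frac{99629249999}{56892062500} \approx -1.7512$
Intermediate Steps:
$g = \frac{1}{1750}$ ($g = \frac{1}{\left(8 + 2\right) 175} = \frac{1}{10} \cdot \frac{1}{175} = \frac{1}{1750} \approx 0.00057143$)
$J = \frac{1}{3062500}$ ($J = \left(\frac{1}{1750}\right)^{2} = \frac{1}{3062500} \approx 3.2653 \cdot 10^{-7}$)
$\frac{-32532 + J}{18719 - 142} = \frac{-32532 + \frac{1}{3062500}}{18719 - 142} = - \frac{99629249999}{3062500 \cdot 18577} = \left(- \frac{99629249999}{3062500}\right) \frac{1}{18577} = - \frac{99629249999}{56892062500}$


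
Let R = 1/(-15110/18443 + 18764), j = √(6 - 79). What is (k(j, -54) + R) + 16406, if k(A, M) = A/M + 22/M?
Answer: 153282902586203/9343332234 - I*√73/54 ≈ 16406.0 - 0.15822*I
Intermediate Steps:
j = I*√73 (j = √(-73) = I*√73 ≈ 8.544*I)
k(A, M) = 22/M + A/M
R = 18443/346049342 (R = 1/(-15110*1/18443 + 18764) = 1/(-15110/18443 + 18764) = 1/(346049342/18443) = 18443/346049342 ≈ 5.3296e-5)
(k(j, -54) + R) + 16406 = ((22 + I*√73)/(-54) + 18443/346049342) + 16406 = (-(22 + I*√73)/54 + 18443/346049342) + 16406 = ((-11/27 - I*√73/54) + 18443/346049342) + 16406 = (-3806044801/9343332234 - I*√73/54) + 16406 = 153282902586203/9343332234 - I*√73/54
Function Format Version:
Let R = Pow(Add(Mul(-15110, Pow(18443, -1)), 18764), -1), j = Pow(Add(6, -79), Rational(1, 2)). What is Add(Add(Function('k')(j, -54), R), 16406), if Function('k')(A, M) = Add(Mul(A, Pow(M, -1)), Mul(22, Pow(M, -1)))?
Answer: Add(Rational(153282902586203, 9343332234), Mul(Rational(-1, 54), I, Pow(73, Rational(1, 2)))) ≈ Add(16406., Mul(-0.15822, I))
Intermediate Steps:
j = Mul(I, Pow(73, Rational(1, 2))) (j = Pow(-73, Rational(1, 2)) = Mul(I, Pow(73, Rational(1, 2))) ≈ Mul(8.5440, I))
Function('k')(A, M) = Add(Mul(22, Pow(M, -1)), Mul(A, Pow(M, -1)))
R = Rational(18443, 346049342) (R = Pow(Add(Mul(-15110, Rational(1, 18443)), 18764), -1) = Pow(Add(Rational(-15110, 18443), 18764), -1) = Pow(Rational(346049342, 18443), -1) = Rational(18443, 346049342) ≈ 5.3296e-5)
Add(Add(Function('k')(j, -54), R), 16406) = Add(Add(Mul(Pow(-54, -1), Add(22, Mul(I, Pow(73, Rational(1, 2))))), Rational(18443, 346049342)), 16406) = Add(Add(Mul(Rational(-1, 54), Add(22, Mul(I, Pow(73, Rational(1, 2))))), Rational(18443, 346049342)), 16406) = Add(Add(Add(Rational(-11, 27), Mul(Rational(-1, 54), I, Pow(73, Rational(1, 2)))), Rational(18443, 346049342)), 16406) = Add(Add(Rational(-3806044801, 9343332234), Mul(Rational(-1, 54), I, Pow(73, Rational(1, 2)))), 16406) = Add(Rational(153282902586203, 9343332234), Mul(Rational(-1, 54), I, Pow(73, Rational(1, 2))))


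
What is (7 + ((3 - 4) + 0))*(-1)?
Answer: -6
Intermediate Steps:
(7 + ((3 - 4) + 0))*(-1) = (7 + (-1 + 0))*(-1) = (7 - 1)*(-1) = 6*(-1) = -6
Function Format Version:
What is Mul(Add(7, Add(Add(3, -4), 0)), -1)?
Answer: -6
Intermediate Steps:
Mul(Add(7, Add(Add(3, -4), 0)), -1) = Mul(Add(7, Add(-1, 0)), -1) = Mul(Add(7, -1), -1) = Mul(6, -1) = -6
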